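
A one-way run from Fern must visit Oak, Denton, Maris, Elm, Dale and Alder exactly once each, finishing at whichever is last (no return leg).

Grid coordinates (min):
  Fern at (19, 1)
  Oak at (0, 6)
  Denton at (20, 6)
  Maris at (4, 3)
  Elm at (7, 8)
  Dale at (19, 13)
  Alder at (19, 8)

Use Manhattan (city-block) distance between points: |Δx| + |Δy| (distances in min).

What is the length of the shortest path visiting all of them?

There are 6! = 720 possible orderings.
Fern→Oak→Denton→Maris→Elm→Dale→Alder: 24+20+19+8+17+5 = 93
Fern→Oak→Denton→Maris→Elm→Alder→Dale: 24+20+19+8+12+5 = 88
Fern→Oak→Denton→Maris→Dale→Elm→Alder: 24+20+19+25+17+12 = 117
Fern→Oak→Denton→Maris→Dale→Alder→Elm: 24+20+19+25+5+12 = 105
Fern→Oak→Denton→Maris→Alder→Elm→Dale: 24+20+19+20+12+17 = 112
Fern→Oak→Denton→Maris→Alder→Dale→Elm: 24+20+19+20+5+17 = 105
Fern→Oak→Denton→Elm→Maris→Dale→Alder: 24+20+15+8+25+5 = 97
Fern→Oak→Denton→Elm→Maris→Alder→Dale: 24+20+15+8+20+5 = 92
… (712 more)
Fern→Denton→Dale→Alder→Elm→Maris→Oak: 6+8+5+12+8+7 = 46  ← best
The minimum is 46.
One shortest path: Fern → Denton → Dale → Alder → Elm → Maris → Oak.

Shortest open route: 46 min.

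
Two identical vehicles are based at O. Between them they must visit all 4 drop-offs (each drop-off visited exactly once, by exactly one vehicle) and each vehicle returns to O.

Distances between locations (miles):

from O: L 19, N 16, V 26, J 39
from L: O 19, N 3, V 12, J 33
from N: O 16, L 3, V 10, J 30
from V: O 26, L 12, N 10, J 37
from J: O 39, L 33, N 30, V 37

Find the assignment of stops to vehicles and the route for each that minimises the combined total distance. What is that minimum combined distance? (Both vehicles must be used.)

Check every non-empty split of the stops between the two vehicles; for each half take its own optimal tour:
  {L} + {N, V, J}: 38 + 102 = 140
  {N} + {L, V, J}: 32 + 107 = 139
  {L, N} + {V, J}: 38 + 102 = 140
  {V} + {L, N, J}: 52 + 91 = 143
  {L, V} + {N, J}: 57 + 85 = 142
  {N, V} + {L, J}: 52 + 91 = 143
  … (7 splits in total)
  {L, N, V} + {J}: 57 + 78 = 135  ← best
Best: vehicle 1 O → L → V → N → O = 57; vehicle 2 O → J → O = 78; combined 135.

135 miles — the smallest possible combined total.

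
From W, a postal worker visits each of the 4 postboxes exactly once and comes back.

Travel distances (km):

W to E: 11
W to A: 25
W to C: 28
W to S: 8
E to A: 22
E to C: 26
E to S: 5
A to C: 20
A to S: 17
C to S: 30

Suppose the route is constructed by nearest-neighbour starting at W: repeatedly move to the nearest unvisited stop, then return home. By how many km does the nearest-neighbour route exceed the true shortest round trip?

From W: S=8, E=11, A=25, C=28 → choose S (8).
From S: E=5, A=17, C=30 → choose E (5).
From E: A=22, C=26 → choose A (22).
From A: C=20 → choose C (20).
NN route W → S → E → A → C → W costs 83.
Optimal: W → E → S → A → C → W costs 81 (by enumerating all 12 distinct tours).
Excess = 83 − 81 = 2.

2 km longer than the optimal tour.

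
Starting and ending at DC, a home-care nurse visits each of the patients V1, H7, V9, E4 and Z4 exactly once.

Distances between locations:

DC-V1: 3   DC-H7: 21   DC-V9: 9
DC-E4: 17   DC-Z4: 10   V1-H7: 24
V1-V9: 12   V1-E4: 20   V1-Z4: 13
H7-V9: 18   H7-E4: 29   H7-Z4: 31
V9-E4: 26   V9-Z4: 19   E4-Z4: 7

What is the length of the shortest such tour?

79 — the shortest possible round trip.

With 5 stops there are 5!/2 = 60 distinct round trips (a route and its reverse cost the same).
DC→V1→H7→V9→E4→Z4→DC: 3+24+18+26+7+10 = 88
DC→V1→H7→V9→Z4→E4→DC: 3+24+18+19+7+17 = 88
DC→V1→H7→E4→V9→Z4→DC: 3+24+29+26+19+10 = 111
DC→V1→H7→E4→Z4→V9→DC: 3+24+29+7+19+9 = 91
DC→V1→H7→Z4→V9→E4→DC: 3+24+31+19+26+17 = 120
DC→V1→H7→Z4→E4→V9→DC: 3+24+31+7+26+9 = 100
DC→V1→V9→H7→E4→Z4→DC: 3+12+18+29+7+10 = 79
DC→V1→V9→H7→Z4→E4→DC: 3+12+18+31+7+17 = 88
DC→V1→V9→E4→H7→Z4→DC: 3+12+26+29+31+10 = 111
DC→V1→V9→E4→Z4→H7→DC: 3+12+26+7+31+21 = 100
DC→V1→V9→Z4→H7→E4→DC: 3+12+19+31+29+17 = 111
DC→V1→V9→Z4→E4→H7→DC: 3+12+19+7+29+21 = 91
DC→V1→E4→H7→V9→Z4→DC: 3+20+29+18+19+10 = 99
DC→V1→E4→H7→Z4→V9→DC: 3+20+29+31+19+9 = 111
… (46 more)
The minimum is 79.
One optimal route: DC → V1 → V9 → H7 → E4 → Z4 → DC (or its reverse).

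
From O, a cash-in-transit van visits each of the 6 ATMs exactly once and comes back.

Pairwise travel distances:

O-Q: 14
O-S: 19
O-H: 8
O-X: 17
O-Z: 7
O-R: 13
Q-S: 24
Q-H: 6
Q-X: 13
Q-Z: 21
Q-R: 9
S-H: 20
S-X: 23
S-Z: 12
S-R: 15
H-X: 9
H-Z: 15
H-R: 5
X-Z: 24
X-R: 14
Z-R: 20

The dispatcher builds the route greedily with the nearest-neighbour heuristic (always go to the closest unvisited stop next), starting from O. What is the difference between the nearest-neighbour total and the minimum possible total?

The nearest-neighbour route is 2 longer than optimal.

From O: Z=7, H=8, R=13, Q=14, X=17, S=19 → choose Z (7).
From Z: S=12, H=15, R=20, Q=21, X=24 → choose S (12).
From S: R=15, H=20, X=23, Q=24 → choose R (15).
From R: H=5, Q=9, X=14 → choose H (5).
From H: Q=6, X=9 → choose Q (6).
From Q: X=13 → choose X (13).
NN route O → Z → S → R → H → Q → X → O costs 75.
Optimal: O → H → X → Q → R → S → Z → O costs 73 (by enumerating all 360 distinct tours).
Excess = 75 − 73 = 2.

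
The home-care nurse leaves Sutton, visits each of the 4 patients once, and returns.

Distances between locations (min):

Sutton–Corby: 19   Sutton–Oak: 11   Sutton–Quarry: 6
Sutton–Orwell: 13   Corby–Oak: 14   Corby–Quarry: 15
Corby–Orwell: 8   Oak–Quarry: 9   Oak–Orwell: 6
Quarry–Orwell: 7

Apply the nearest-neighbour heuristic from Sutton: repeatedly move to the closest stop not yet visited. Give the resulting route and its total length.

From Sutton: distances to unvisited — Quarry=6, Oak=11, Orwell=13, Corby=19. Nearest is Quarry (6).
From Quarry: distances to unvisited — Orwell=7, Oak=9, Corby=15. Nearest is Orwell (7).
From Orwell: distances to unvisited — Oak=6, Corby=8. Nearest is Oak (6).
From Oak: distances to unvisited — Corby=14. Nearest is Corby (14).
Return Corby→Sutton: 19.
Total = 6 + 7 + 6 + 14 + 19 = 52.

Total distance 52 min via the nearest-neighbour route Sutton → Quarry → Orwell → Oak → Corby → Sutton.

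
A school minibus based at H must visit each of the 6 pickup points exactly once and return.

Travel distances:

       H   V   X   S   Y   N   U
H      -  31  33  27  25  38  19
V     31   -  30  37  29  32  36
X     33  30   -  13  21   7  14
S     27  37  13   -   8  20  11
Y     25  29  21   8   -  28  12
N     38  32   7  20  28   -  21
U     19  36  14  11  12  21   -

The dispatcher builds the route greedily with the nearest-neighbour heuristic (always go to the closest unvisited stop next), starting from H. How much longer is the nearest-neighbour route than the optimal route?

H: U=19, Y=25, S=27, V=31, X=33, N=38 ⇒ U
U: S=11, Y=12, X=14, N=21, V=36 ⇒ S
S: Y=8, X=13, N=20, V=37 ⇒ Y
Y: X=21, N=28, V=29 ⇒ X
X: N=7, V=30 ⇒ N
N: V=32 ⇒ V
NN route H → U → S → Y → X → N → V → H costs 129.
Optimal: H → V → N → X → S → Y → U → H costs 122 (by enumerating all 360 distinct tours).
Excess = 129 − 122 = 7.

The nearest-neighbour route is 7 longer than optimal.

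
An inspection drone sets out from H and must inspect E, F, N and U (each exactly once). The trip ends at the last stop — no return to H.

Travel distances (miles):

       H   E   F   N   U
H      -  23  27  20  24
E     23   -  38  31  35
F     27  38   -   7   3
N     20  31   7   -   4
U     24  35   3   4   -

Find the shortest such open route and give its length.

Minimum one-way distance = 61 miles.

There are 4! = 24 possible orderings.
H→E→F→N→U: 23+38+7+4 = 72
H→E→F→U→N: 23+38+3+4 = 68
H→E→N→F→U: 23+31+7+3 = 64
H→E→N→U→F: 23+31+4+3 = 61
H→E→U→F→N: 23+35+3+7 = 68
H→E→U→N→F: 23+35+4+7 = 69
H→F→E→N→U: 27+38+31+4 = 100
H→F→E→U→N: 27+38+35+4 = 104
H→F→N→E→U: 27+7+31+35 = 100
H→F→N→U→E: 27+7+4+35 = 73
H→F→U→E→N: 27+3+35+31 = 96
H→F→U→N→E: 27+3+4+31 = 65
H→N→E→F→U: 20+31+38+3 = 92
H→N→E→U→F: 20+31+35+3 = 89
… (10 more)
The minimum is 61.
One shortest path: H → E → N → U → F.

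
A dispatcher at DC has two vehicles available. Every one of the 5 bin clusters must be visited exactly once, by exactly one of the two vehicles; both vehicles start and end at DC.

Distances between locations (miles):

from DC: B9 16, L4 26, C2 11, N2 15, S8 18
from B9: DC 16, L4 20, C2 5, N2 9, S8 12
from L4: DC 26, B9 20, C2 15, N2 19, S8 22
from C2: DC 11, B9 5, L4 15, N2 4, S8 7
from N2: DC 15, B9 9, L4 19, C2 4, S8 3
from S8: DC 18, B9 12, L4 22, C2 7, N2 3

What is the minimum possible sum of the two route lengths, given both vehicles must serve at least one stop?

98 miles — the smallest possible combined total.

Check every non-empty split of the stops between the two vehicles; for each half take its own optimal tour:
  {B9} + {L4, C2, N2, S8}: 32 + 66 = 98
  {L4} + {B9, C2, N2, S8}: 52 + 46 = 98
  {B9, L4} + {C2, N2, S8}: 62 + 36 = 98
  {C2} + {B9, L4, N2, S8}: 22 + 76 = 98
  {B9, C2} + {L4, N2, S8}: 32 + 66 = 98
  {L4, C2} + {B9, N2, S8}: 52 + 46 = 98
  … (15 splits in total)
Best: vehicle 1 DC → B9 → DC = 32; vehicle 2 DC → L4 → C2 → N2 → S8 → DC = 66; combined 98.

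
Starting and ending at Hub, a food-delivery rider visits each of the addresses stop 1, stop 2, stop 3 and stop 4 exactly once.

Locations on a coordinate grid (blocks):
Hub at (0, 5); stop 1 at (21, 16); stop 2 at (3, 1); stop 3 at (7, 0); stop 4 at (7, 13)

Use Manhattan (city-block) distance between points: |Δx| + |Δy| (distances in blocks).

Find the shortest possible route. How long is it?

Minimum total distance: 74 blocks.

With 4 stops there are 4!/2 = 12 distinct round trips (a route and its reverse cost the same).
Hub-stop 1-stop 2-stop 3-stop 4-Hub: 32+33+5+13+15 = 98
Hub-stop 1-stop 2-stop 4-stop 3-Hub: 32+33+16+13+12 = 106
Hub-stop 1-stop 3-stop 2-stop 4-Hub: 32+30+5+16+15 = 98
Hub-stop 1-stop 3-stop 4-stop 2-Hub: 32+30+13+16+7 = 98
Hub-stop 1-stop 4-stop 2-stop 3-Hub: 32+17+16+5+12 = 82
Hub-stop 1-stop 4-stop 3-stop 2-Hub: 32+17+13+5+7 = 74
Hub-stop 2-stop 1-stop 3-stop 4-Hub: 7+33+30+13+15 = 98
Hub-stop 2-stop 1-stop 4-stop 3-Hub: 7+33+17+13+12 = 82
Hub-stop 2-stop 3-stop 1-stop 4-Hub: 7+5+30+17+15 = 74
Hub-stop 2-stop 4-stop 1-stop 3-Hub: 7+16+17+30+12 = 82
Hub-stop 3-stop 1-stop 2-stop 4-Hub: 12+30+33+16+15 = 106
Hub-stop 3-stop 2-stop 1-stop 4-Hub: 12+5+33+17+15 = 82
The minimum is 74.
One optimal route: Hub → stop 1 → stop 4 → stop 3 → stop 2 → Hub (or its reverse).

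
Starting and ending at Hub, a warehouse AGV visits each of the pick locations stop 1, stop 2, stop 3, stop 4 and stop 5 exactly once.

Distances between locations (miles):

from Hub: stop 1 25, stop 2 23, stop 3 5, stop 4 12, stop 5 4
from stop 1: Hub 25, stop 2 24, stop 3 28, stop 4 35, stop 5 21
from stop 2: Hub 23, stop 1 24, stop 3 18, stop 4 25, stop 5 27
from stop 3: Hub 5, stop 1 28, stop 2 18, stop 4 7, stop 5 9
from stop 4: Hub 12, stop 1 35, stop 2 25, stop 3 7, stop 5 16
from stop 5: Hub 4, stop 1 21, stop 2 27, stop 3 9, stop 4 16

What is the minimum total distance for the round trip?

With 5 stops there are 5!/2 = 60 distinct round trips (a route and its reverse cost the same).
Hub-stop 1-stop 2-stop 3-stop 4-stop 5-Hub: 25+24+18+7+16+4 = 94
Hub-stop 1-stop 2-stop 3-stop 5-stop 4-Hub: 25+24+18+9+16+12 = 104
Hub-stop 1-stop 2-stop 4-stop 3-stop 5-Hub: 25+24+25+7+9+4 = 94
Hub-stop 1-stop 2-stop 4-stop 5-stop 3-Hub: 25+24+25+16+9+5 = 104
Hub-stop 1-stop 2-stop 5-stop 3-stop 4-Hub: 25+24+27+9+7+12 = 104
Hub-stop 1-stop 2-stop 5-stop 4-stop 3-Hub: 25+24+27+16+7+5 = 104
Hub-stop 1-stop 3-stop 2-stop 4-stop 5-Hub: 25+28+18+25+16+4 = 116
Hub-stop 1-stop 3-stop 2-stop 5-stop 4-Hub: 25+28+18+27+16+12 = 126
Hub-stop 1-stop 3-stop 4-stop 2-stop 5-Hub: 25+28+7+25+27+4 = 116
Hub-stop 1-stop 3-stop 4-stop 5-stop 2-Hub: 25+28+7+16+27+23 = 126
Hub-stop 1-stop 3-stop 5-stop 2-stop 4-Hub: 25+28+9+27+25+12 = 126
Hub-stop 1-stop 3-stop 5-stop 4-stop 2-Hub: 25+28+9+16+25+23 = 126
Hub-stop 1-stop 4-stop 2-stop 3-stop 5-Hub: 25+35+25+18+9+4 = 116
Hub-stop 1-stop 4-stop 2-stop 5-stop 3-Hub: 25+35+25+27+9+5 = 126
… (46 more)
Hub-stop 3-stop 4-stop 2-stop 1-stop 5-Hub: 5+7+25+24+21+4 = 86  ← best
The minimum is 86.
One optimal route: Hub → stop 3 → stop 4 → stop 2 → stop 1 → stop 5 → Hub (or its reverse).

Minimum total distance: 86 miles.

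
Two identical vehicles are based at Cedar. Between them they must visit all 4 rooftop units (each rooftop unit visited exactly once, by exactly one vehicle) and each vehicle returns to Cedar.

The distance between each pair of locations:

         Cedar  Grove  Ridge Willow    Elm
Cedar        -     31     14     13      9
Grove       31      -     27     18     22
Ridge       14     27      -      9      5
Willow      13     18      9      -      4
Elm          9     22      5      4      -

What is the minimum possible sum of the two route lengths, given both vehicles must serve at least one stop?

90 — the smallest possible combined total.

There are 2^3 − 1 = 7 ways to divide the 4 stops into two non-empty groups. For each, the best each vehicle can do is its own shortest tour through its group:
  {Grove} + {Ridge, Willow, Elm}: 62 + 36 = 98
  {Ridge} + {Grove, Willow, Elm}: 28 + 62 = 90
  {Grove, Ridge} + {Willow, Elm}: 72 + 26 = 98
  {Willow} + {Grove, Ridge, Elm}: 26 + 72 = 98
  {Grove, Willow} + {Ridge, Elm}: 62 + 28 = 90
  {Ridge, Willow} + {Grove, Elm}: 36 + 62 = 98
  … (7 splits in total)
Best: vehicle 1 Cedar → Ridge → Cedar = 28; vehicle 2 Cedar → Grove → Willow → Elm → Cedar = 62; combined 90.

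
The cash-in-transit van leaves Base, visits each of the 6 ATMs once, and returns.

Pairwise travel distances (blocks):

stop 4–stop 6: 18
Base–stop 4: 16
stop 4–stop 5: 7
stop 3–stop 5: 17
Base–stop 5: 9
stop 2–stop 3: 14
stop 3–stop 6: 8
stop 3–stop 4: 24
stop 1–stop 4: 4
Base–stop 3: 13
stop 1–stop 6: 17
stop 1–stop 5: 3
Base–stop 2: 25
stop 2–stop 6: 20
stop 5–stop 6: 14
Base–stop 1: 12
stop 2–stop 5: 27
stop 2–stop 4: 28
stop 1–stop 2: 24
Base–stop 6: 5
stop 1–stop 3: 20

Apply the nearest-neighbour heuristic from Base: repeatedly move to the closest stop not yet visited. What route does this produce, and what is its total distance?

At Base the remaining stops are stop 6 5, stop 5 9, stop 1 12, stop 3 13, stop 4 16, stop 2 25; go to stop 6.
At stop 6 the remaining stops are stop 3 8, stop 5 14, stop 1 17, stop 4 18, stop 2 20; go to stop 3.
At stop 3 the remaining stops are stop 2 14, stop 5 17, stop 1 20, stop 4 24; go to stop 2.
At stop 2 the remaining stops are stop 1 24, stop 5 27, stop 4 28; go to stop 1.
At stop 1 the remaining stops are stop 5 3, stop 4 4; go to stop 5.
At stop 5 the remaining stops are stop 4 7; go to stop 4.
Return stop 4→Base: 16.
Total = 5 + 8 + 14 + 24 + 3 + 7 + 16 = 77.

Nearest-neighbour total = 77 blocks; route Base → stop 6 → stop 3 → stop 2 → stop 1 → stop 5 → stop 4 → Base.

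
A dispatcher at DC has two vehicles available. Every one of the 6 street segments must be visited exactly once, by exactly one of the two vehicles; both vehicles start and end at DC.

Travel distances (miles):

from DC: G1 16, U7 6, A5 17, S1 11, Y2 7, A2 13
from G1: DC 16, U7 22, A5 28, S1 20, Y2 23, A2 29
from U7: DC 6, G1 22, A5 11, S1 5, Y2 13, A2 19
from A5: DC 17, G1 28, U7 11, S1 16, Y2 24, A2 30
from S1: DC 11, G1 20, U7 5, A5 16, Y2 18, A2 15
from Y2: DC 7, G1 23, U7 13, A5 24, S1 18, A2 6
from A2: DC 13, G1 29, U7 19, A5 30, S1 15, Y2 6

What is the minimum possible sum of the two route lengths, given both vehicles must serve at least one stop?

There are 2^5 − 1 = 31 ways to divide the 6 stops into two non-empty groups. For each, the best each vehicle can do is its own shortest tour through its group:
  {G1} + {U7, A5, S1, Y2, A2}: 32 + 61 = 93
  {U7} + {G1, A5, S1, Y2, A2}: 12 + 88 = 100
  {G1, U7} + {A5, S1, Y2, A2}: 44 + 61 = 105
  {A5} + {G1, U7, S1, Y2, A2}: 34 + 71 = 105
  {G1, A5} + {U7, S1, Y2, A2}: 61 + 39 = 100
  {U7, A5} + {G1, S1, Y2, A2}: 34 + 64 = 98
  … (31 splits in total)
Best: vehicle 1 DC → G1 → DC = 32; vehicle 2 DC → U7 → A5 → S1 → A2 → Y2 → DC = 61; combined 93.

Minimum combined distance: 93 miles.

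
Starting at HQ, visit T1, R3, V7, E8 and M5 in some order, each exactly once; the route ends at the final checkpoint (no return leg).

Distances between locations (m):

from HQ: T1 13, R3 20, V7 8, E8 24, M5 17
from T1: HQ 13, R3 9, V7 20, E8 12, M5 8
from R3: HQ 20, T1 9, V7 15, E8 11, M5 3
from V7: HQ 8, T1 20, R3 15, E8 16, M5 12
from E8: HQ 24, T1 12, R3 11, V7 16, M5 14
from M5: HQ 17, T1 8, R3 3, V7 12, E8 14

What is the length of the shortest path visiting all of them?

There are 5! = 120 possible orderings.
HQ → T1 → R3 → V7 → E8 → M5: 13+9+15+16+14 = 67
HQ → T1 → R3 → V7 → M5 → E8: 13+9+15+12+14 = 63
HQ → T1 → R3 → E8 → V7 → M5: 13+9+11+16+12 = 61
HQ → T1 → R3 → E8 → M5 → V7: 13+9+11+14+12 = 59
HQ → T1 → R3 → M5 → V7 → E8: 13+9+3+12+16 = 53
HQ → T1 → R3 → M5 → E8 → V7: 13+9+3+14+16 = 55
HQ → T1 → V7 → R3 → E8 → M5: 13+20+15+11+14 = 73
HQ → T1 → V7 → R3 → M5 → E8: 13+20+15+3+14 = 65
HQ → T1 → V7 → E8 → R3 → M5: 13+20+16+11+3 = 63
HQ → T1 → V7 → E8 → M5 → R3: 13+20+16+14+3 = 66
HQ → T1 → V7 → M5 → R3 → E8: 13+20+12+3+11 = 59
HQ → T1 → V7 → M5 → E8 → R3: 13+20+12+14+11 = 70
HQ → T1 → E8 → R3 → V7 → M5: 13+12+11+15+12 = 63
HQ → T1 → E8 → R3 → M5 → V7: 13+12+11+3+12 = 51
… (106 more)
HQ → V7 → M5 → R3 → T1 → E8: 8+12+3+9+12 = 44  ← best
The minimum is 44.
One shortest path: HQ → V7 → M5 → R3 → T1 → E8.

Shortest open route: 44 m.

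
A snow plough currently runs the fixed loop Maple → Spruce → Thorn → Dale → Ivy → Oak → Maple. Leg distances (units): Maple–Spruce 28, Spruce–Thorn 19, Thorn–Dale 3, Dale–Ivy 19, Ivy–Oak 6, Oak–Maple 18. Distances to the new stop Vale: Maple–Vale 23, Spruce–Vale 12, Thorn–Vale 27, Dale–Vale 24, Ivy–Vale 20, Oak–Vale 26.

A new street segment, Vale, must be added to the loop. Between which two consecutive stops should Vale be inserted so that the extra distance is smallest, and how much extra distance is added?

Insertion cost between consecutive stops i–j is d(i,Vale) + d(Vale,j) − d(i,j):
  between Maple and Spruce: 23 + 12 − 28 = 7
  between Spruce and Thorn: 12 + 27 − 19 = 20
  between Thorn and Dale: 27 + 24 − 3 = 48
  between Dale and Ivy: 24 + 20 − 19 = 25
  between Ivy and Oak: 20 + 26 − 6 = 40
  between Oak and Maple: 26 + 23 − 18 = 31
Cheapest insertion is between Maple and Spruce, adding 7.
New total = 93 + 7 = 100.

+7 — insert Vale between Maple and Spruce.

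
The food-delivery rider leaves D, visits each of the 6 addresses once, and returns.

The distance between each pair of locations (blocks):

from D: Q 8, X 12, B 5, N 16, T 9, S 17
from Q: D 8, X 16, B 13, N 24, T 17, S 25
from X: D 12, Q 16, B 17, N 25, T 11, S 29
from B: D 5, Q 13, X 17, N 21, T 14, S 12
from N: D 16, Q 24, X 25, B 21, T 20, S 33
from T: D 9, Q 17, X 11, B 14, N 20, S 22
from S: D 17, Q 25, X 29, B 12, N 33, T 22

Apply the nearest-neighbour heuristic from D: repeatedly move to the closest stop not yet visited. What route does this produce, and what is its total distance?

D → [B:5 / Q:8 / T:9 / X:12 / N:16 / S:17] → B (5)
B → [S:12 / Q:13 / T:14 / X:17 / N:21] → S (12)
S → [T:22 / Q:25 / X:29 / N:33] → T (22)
T → [X:11 / Q:17 / N:20] → X (11)
X → [Q:16 / N:25] → Q (16)
Q → [N:24] → N (24)
Return N→D: 16.
Total = 5 + 12 + 22 + 11 + 16 + 24 + 16 = 106.

Total distance 106 blocks via the nearest-neighbour route D → B → S → T → X → Q → N → D.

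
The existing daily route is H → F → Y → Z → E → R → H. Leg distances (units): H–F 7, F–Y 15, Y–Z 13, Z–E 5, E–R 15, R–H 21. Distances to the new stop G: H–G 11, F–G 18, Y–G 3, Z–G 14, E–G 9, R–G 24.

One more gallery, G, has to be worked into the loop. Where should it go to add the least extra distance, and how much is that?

+4 — insert G between Y and Z.

Insertion cost between consecutive stops i–j is d(i,G) + d(G,j) − d(i,j):
  between H and F: 11 + 18 − 7 = 22
  between F and Y: 18 + 3 − 15 = 6
  between Y and Z: 3 + 14 − 13 = 4
  between Z and E: 14 + 9 − 5 = 18
  between E and R: 9 + 24 − 15 = 18
  between R and H: 24 + 11 − 21 = 14
Cheapest insertion is between Y and Z, adding 4.
New total = 76 + 4 = 80.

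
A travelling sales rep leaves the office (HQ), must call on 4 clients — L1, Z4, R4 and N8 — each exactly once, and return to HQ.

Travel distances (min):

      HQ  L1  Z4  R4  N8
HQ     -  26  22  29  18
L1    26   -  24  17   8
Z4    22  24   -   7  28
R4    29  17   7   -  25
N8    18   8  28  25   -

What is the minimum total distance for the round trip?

With 4 stops there are 4!/2 = 12 distinct round trips (a route and its reverse cost the same).
HQ → L1 → Z4 → R4 → N8 → HQ: 26+24+7+25+18 = 100
HQ → L1 → Z4 → N8 → R4 → HQ: 26+24+28+25+29 = 132
HQ → L1 → R4 → Z4 → N8 → HQ: 26+17+7+28+18 = 96
HQ → L1 → R4 → N8 → Z4 → HQ: 26+17+25+28+22 = 118
HQ → L1 → N8 → Z4 → R4 → HQ: 26+8+28+7+29 = 98
HQ → L1 → N8 → R4 → Z4 → HQ: 26+8+25+7+22 = 88
HQ → Z4 → L1 → R4 → N8 → HQ: 22+24+17+25+18 = 106
HQ → Z4 → L1 → N8 → R4 → HQ: 22+24+8+25+29 = 108
HQ → Z4 → R4 → L1 → N8 → HQ: 22+7+17+8+18 = 72
HQ → Z4 → N8 → L1 → R4 → HQ: 22+28+8+17+29 = 104
HQ → R4 → L1 → Z4 → N8 → HQ: 29+17+24+28+18 = 116
HQ → R4 → Z4 → L1 → N8 → HQ: 29+7+24+8+18 = 86
The minimum is 72.
One optimal route: HQ → Z4 → R4 → L1 → N8 → HQ (or its reverse).

Shortest round trip = 72 min.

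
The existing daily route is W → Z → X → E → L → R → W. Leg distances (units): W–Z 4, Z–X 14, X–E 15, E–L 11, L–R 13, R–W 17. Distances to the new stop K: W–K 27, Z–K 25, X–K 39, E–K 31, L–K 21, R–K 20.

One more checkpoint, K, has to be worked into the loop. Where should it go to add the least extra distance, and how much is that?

Insertion cost between consecutive stops i–j is d(i,K) + d(K,j) − d(i,j):
  between W and Z: 27 + 25 − 4 = 48
  between Z and X: 25 + 39 − 14 = 50
  between X and E: 39 + 31 − 15 = 55
  between E and L: 31 + 21 − 11 = 41
  between L and R: 21 + 20 − 13 = 28
  between R and W: 20 + 27 − 17 = 30
Cheapest insertion is between L and R, adding 28.
New total = 74 + 28 = 102.

Adding 28 by placing K on the L–R leg.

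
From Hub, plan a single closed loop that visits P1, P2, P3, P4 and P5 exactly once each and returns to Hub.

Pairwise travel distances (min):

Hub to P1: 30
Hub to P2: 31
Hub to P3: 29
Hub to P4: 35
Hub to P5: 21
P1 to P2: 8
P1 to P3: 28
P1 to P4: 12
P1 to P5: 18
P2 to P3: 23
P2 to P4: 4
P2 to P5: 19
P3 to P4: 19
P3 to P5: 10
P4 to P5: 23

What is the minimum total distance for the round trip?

Minimum total distance: 92 min.

With 5 stops there are 5!/2 = 60 distinct round trips (a route and its reverse cost the same).
Hub-P1-P2-P3-P4-P5-Hub: 30+8+23+19+23+21 = 124
Hub-P1-P2-P3-P5-P4-Hub: 30+8+23+10+23+35 = 129
Hub-P1-P2-P4-P3-P5-Hub: 30+8+4+19+10+21 = 92
Hub-P1-P2-P4-P5-P3-Hub: 30+8+4+23+10+29 = 104
Hub-P1-P2-P5-P3-P4-Hub: 30+8+19+10+19+35 = 121
Hub-P1-P2-P5-P4-P3-Hub: 30+8+19+23+19+29 = 128
Hub-P1-P3-P2-P4-P5-Hub: 30+28+23+4+23+21 = 129
Hub-P1-P3-P2-P5-P4-Hub: 30+28+23+19+23+35 = 158
Hub-P1-P3-P4-P2-P5-Hub: 30+28+19+4+19+21 = 121
Hub-P1-P3-P4-P5-P2-Hub: 30+28+19+23+19+31 = 150
Hub-P1-P3-P5-P2-P4-Hub: 30+28+10+19+4+35 = 126
Hub-P1-P3-P5-P4-P2-Hub: 30+28+10+23+4+31 = 126
Hub-P1-P4-P2-P3-P5-Hub: 30+12+4+23+10+21 = 100
Hub-P1-P4-P2-P5-P3-Hub: 30+12+4+19+10+29 = 104
… (46 more)
The minimum is 92.
One optimal route: Hub → P1 → P2 → P4 → P3 → P5 → Hub (or its reverse).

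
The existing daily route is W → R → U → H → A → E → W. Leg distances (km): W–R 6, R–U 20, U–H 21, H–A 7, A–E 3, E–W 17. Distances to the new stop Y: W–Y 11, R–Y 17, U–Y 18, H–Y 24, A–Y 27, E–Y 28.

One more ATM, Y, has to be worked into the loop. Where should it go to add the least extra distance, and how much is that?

+15 km — insert Y between R and U.

Insertion cost between consecutive stops i–j is d(i,Y) + d(Y,j) − d(i,j):
  between W and R: 11 + 17 − 6 = 22
  between R and U: 17 + 18 − 20 = 15
  between U and H: 18 + 24 − 21 = 21
  between H and A: 24 + 27 − 7 = 44
  between A and E: 27 + 28 − 3 = 52
  between E and W: 28 + 11 − 17 = 22
Cheapest insertion is between R and U, adding 15.
New total = 74 + 15 = 89.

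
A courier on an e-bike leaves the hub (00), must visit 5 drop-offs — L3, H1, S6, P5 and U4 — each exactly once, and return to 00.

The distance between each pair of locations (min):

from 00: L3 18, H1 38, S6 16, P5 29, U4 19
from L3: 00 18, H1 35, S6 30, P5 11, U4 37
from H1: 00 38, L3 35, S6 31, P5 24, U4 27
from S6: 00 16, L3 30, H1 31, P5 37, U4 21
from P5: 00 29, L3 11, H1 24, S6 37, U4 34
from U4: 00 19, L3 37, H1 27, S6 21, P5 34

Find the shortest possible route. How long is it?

00→L3→H1→S6→P5→U4→00: 18+35+31+37+34+19 = 174
00→L3→H1→S6→U4→P5→00: 18+35+31+21+34+29 = 168
00→L3→H1→P5→S6→U4→00: 18+35+24+37+21+19 = 154
00→L3→H1→P5→U4→S6→00: 18+35+24+34+21+16 = 148
00→L3→H1→U4→S6→P5→00: 18+35+27+21+37+29 = 167
00→L3→H1→U4→P5→S6→00: 18+35+27+34+37+16 = 167
00→L3→S6→H1→P5→U4→00: 18+30+31+24+34+19 = 156
00→L3→S6→H1→U4→P5→00: 18+30+31+27+34+29 = 169
00→L3→S6→P5→H1→U4→00: 18+30+37+24+27+19 = 155
00→L3→S6→P5→U4→H1→00: 18+30+37+34+27+38 = 184
00→L3→S6→U4→H1→P5→00: 18+30+21+27+24+29 = 149
00→L3→S6→U4→P5→H1→00: 18+30+21+34+24+38 = 165
00→L3→P5→H1→S6→U4→00: 18+11+24+31+21+19 = 124
00→L3→P5→H1→U4→S6→00: 18+11+24+27+21+16 = 117
… (46 more)
The minimum is 117.
One optimal route: 00 → L3 → P5 → H1 → U4 → S6 → 00 (or its reverse).

Shortest round trip = 117 min.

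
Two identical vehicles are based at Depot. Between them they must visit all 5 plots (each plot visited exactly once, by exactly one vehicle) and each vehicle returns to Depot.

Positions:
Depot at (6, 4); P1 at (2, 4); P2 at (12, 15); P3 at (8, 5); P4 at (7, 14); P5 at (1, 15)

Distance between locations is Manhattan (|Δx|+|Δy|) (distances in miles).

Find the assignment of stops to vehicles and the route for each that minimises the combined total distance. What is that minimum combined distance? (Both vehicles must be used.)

Minimum combined distance: 50 miles.

There are 2^4 − 1 = 15 ways to divide the 5 stops into two non-empty groups. For each, the best each vehicle can do is its own shortest tour through its group:
  {P1} + {P2, P3, P4, P5}: 8 + 46 = 54
  {P2} + {P1, P3, P4, P5}: 34 + 36 = 70
  {P1, P2} + {P3, P4, P5}: 42 + 36 = 78
  {P3} + {P1, P2, P4, P5}: 6 + 44 = 50
  {P1, P3} + {P2, P4, P5}: 14 + 44 = 58
  {P2, P3} + {P1, P4, P5}: 34 + 34 = 68
  … (15 splits in total)
Best: vehicle 1 Depot → P3 → Depot = 6; vehicle 2 Depot → P1 → P5 → P2 → P4 → Depot = 44; combined 50.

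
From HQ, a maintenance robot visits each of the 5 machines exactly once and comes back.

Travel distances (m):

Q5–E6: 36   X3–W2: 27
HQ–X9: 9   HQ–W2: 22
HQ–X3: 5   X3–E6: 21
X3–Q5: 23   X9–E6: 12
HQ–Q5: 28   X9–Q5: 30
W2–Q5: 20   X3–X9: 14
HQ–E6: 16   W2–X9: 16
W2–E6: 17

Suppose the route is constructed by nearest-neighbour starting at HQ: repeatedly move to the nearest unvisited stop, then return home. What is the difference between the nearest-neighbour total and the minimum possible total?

HQ: X3=5, X9=9, E6=16, W2=22, Q5=28 ⇒ X3
X3: X9=14, E6=21, Q5=23, W2=27 ⇒ X9
X9: E6=12, W2=16, Q5=30 ⇒ E6
E6: W2=17, Q5=36 ⇒ W2
W2: Q5=20 ⇒ Q5
NN route HQ → X3 → X9 → E6 → W2 → Q5 → HQ costs 96.
Optimal: HQ → X3 → Q5 → W2 → E6 → X9 → HQ costs 86 (by enumerating all 60 distinct tours).
Excess = 96 − 86 = 10.

The nearest-neighbour route is 10 m longer than optimal.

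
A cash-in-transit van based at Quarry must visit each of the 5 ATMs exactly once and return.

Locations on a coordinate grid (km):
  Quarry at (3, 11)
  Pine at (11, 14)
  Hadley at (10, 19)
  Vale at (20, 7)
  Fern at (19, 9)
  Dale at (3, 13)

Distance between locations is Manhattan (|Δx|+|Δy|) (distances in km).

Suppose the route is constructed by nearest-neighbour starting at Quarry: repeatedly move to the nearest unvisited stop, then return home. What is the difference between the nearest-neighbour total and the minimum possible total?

Quarry: Dale=2, Pine=11, Hadley=15, Fern=18, Vale=21 ⇒ Dale
Dale: Pine=9, Hadley=13, Fern=20, Vale=23 ⇒ Pine
Pine: Hadley=6, Fern=13, Vale=16 ⇒ Hadley
Hadley: Fern=19, Vale=22 ⇒ Fern
Fern: Vale=3 ⇒ Vale
NN route Quarry → Dale → Pine → Hadley → Fern → Vale → Quarry costs 60.
Optimal: Quarry → Vale → Fern → Pine → Hadley → Dale → Quarry costs 58 (by enumerating all 60 distinct tours).
Excess = 60 − 58 = 2.

The nearest-neighbour route is 2 km longer than optimal.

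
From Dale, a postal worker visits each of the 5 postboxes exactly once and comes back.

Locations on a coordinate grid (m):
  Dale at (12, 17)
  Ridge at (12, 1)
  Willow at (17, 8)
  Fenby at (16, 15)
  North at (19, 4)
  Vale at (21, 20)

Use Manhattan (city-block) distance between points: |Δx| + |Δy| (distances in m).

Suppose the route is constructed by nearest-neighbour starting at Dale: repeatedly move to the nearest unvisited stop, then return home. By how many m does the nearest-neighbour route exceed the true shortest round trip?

From Dale: Fenby=6, Vale=12, Willow=14, Ridge=16, North=20 → choose Fenby (6).
From Fenby: Willow=8, Vale=10, North=14, Ridge=18 → choose Willow (8).
From Willow: North=6, Ridge=12, Vale=16 → choose North (6).
From North: Ridge=10, Vale=18 → choose Ridge (10).
From Ridge: Vale=28 → choose Vale (28).
NN route Dale → Fenby → Willow → North → Ridge → Vale → Dale costs 70.
Optimal: Dale → Ridge → North → Willow → Fenby → Vale → Dale costs 62 (by enumerating all 60 distinct tours).
Excess = 70 − 62 = 8.

Excess over optimum: 8 m.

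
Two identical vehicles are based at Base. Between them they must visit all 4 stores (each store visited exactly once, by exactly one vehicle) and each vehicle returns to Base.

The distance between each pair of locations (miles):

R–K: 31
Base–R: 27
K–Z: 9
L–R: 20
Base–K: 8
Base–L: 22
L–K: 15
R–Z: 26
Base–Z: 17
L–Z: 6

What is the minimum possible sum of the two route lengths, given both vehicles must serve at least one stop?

Check every non-empty split of the stops between the two vehicles; for each half take its own optimal tour:
  {L} + {R, K, Z}: 44 + 70 = 114
  {R} + {L, K, Z}: 54 + 45 = 99
  {L, R} + {K, Z}: 69 + 34 = 103
  {K} + {L, R, Z}: 16 + 70 = 86
  {L, K} + {R, Z}: 45 + 70 = 115
  {R, K} + {L, Z}: 66 + 45 = 111
  … (7 splits in total)
Best: vehicle 1 Base → K → Base = 16; vehicle 2 Base → R → L → Z → Base = 70; combined 86.

86 miles — the smallest possible combined total.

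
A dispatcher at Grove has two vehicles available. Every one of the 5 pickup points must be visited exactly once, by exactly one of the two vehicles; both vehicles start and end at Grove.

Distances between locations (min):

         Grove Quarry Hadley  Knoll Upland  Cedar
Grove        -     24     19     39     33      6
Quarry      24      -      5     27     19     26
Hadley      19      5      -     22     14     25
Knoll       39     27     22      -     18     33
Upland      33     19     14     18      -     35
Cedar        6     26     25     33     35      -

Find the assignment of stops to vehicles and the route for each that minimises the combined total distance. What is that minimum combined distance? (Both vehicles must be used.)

There are 2^4 − 1 = 15 ways to divide the 5 stops into two non-empty groups. For each, the best each vehicle can do is its own shortest tour through its group:
  {Quarry} + {Hadley, Knoll, Upland, Cedar}: 48 + 90 = 138
  {Hadley} + {Quarry, Knoll, Upland, Cedar}: 38 + 100 = 138
  {Quarry, Hadley} + {Knoll, Upland, Cedar}: 48 + 90 = 138
  {Knoll} + {Quarry, Hadley, Upland, Cedar}: 78 + 84 = 162
  {Quarry, Knoll} + {Hadley, Upland, Cedar}: 90 + 74 = 164
  {Hadley, Knoll} + {Quarry, Upland, Cedar}: 80 + 84 = 164
  … (15 splits in total)
  {Quarry, Hadley, Knoll, Upland} + {Cedar}: 100 + 12 = 112  ← best
Best: vehicle 1 Grove → Quarry → Hadley → Upland → Knoll → Grove = 100; vehicle 2 Grove → Cedar → Grove = 12; combined 112.

112 min — the smallest possible combined total.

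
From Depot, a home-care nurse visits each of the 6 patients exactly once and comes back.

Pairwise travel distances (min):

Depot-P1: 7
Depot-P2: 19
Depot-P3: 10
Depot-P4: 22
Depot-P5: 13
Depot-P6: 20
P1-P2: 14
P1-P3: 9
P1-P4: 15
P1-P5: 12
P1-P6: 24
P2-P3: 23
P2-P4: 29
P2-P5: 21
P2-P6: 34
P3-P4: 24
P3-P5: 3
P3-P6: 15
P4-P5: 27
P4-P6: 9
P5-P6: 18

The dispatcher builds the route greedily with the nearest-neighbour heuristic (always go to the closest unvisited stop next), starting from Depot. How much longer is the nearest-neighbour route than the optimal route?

The nearest-neighbour route is 6 min longer than optimal.

From Depot: P1=7, P3=10, P5=13, P2=19, P6=20, P4=22 → choose P1 (7).
From P1: P3=9, P5=12, P2=14, P4=15, P6=24 → choose P3 (9).
From P3: P5=3, P6=15, P2=23, P4=24 → choose P5 (3).
From P5: P6=18, P2=21, P4=27 → choose P6 (18).
From P6: P4=9, P2=34 → choose P4 (9).
From P4: P2=29 → choose P2 (29).
NN route Depot → P1 → P3 → P5 → P6 → P4 → P2 → Depot costs 94.
Optimal: Depot → P2 → P1 → P4 → P6 → P3 → P5 → Depot costs 88 (by enumerating all 360 distinct tours).
Excess = 94 − 88 = 6.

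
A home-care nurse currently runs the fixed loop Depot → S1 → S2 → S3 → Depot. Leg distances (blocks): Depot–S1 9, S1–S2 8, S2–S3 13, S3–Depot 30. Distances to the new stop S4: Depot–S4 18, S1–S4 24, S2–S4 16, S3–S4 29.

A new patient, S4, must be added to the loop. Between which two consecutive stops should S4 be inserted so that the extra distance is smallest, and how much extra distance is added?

Insertion cost between consecutive stops i–j is d(i,S4) + d(S4,j) − d(i,j):
  between Depot and S1: 18 + 24 − 9 = 33
  between S1 and S2: 24 + 16 − 8 = 32
  between S2 and S3: 16 + 29 − 13 = 32
  between S3 and Depot: 29 + 18 − 30 = 17
Cheapest insertion is between S3 and Depot, adding 17.
New total = 60 + 17 = 77.

+17 blocks — insert S4 between S3 and Depot.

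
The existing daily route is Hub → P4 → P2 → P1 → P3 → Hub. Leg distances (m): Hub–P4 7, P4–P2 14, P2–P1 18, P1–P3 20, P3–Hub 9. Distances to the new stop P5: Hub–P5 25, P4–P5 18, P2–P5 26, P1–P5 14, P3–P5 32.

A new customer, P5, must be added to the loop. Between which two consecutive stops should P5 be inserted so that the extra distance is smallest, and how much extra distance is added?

Minimum extra distance: 22 m, inserting P5 between P2 and P1.

Insertion cost between consecutive stops i–j is d(i,P5) + d(P5,j) − d(i,j):
  between Hub and P4: 25 + 18 − 7 = 36
  between P4 and P2: 18 + 26 − 14 = 30
  between P2 and P1: 26 + 14 − 18 = 22
  between P1 and P3: 14 + 32 − 20 = 26
  between P3 and Hub: 32 + 25 − 9 = 48
Cheapest insertion is between P2 and P1, adding 22.
New total = 68 + 22 = 90.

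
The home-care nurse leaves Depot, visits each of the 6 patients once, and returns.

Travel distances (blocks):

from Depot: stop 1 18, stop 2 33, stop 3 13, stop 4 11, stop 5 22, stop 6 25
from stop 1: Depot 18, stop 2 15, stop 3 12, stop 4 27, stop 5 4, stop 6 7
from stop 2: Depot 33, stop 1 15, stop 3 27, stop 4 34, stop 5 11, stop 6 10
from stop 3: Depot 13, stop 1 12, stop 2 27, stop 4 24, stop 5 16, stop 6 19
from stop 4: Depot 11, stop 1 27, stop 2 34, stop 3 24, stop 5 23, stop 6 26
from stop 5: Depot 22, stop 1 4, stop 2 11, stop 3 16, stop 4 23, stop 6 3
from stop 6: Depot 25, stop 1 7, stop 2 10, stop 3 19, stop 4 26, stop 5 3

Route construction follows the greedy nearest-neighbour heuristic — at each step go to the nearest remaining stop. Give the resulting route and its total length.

Depot → [stop 4:11 / stop 3:13 / stop 1:18 / stop 5:22 / stop 6:25 / stop 2:33] → stop 4 (11)
stop 4 → [stop 5:23 / stop 3:24 / stop 6:26 / stop 1:27 / stop 2:34] → stop 5 (23)
stop 5 → [stop 6:3 / stop 1:4 / stop 2:11 / stop 3:16] → stop 6 (3)
stop 6 → [stop 1:7 / stop 2:10 / stop 3:19] → stop 1 (7)
stop 1 → [stop 3:12 / stop 2:15] → stop 3 (12)
stop 3 → [stop 2:27] → stop 2 (27)
Return stop 2→Depot: 33.
Total = 11 + 23 + 3 + 7 + 12 + 27 + 33 = 116.

116 blocks along Depot → stop 4 → stop 5 → stop 6 → stop 1 → stop 3 → stop 2 → Depot.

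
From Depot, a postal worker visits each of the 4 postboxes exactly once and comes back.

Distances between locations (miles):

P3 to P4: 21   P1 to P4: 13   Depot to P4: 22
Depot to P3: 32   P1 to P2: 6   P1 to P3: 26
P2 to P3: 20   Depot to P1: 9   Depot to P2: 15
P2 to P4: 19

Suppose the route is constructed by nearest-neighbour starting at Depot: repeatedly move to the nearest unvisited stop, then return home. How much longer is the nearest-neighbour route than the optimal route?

Excess over optimum: 9 miles.

From Depot: P1=9, P2=15, P4=22, P3=32 → choose P1 (9).
From P1: P2=6, P4=13, P3=26 → choose P2 (6).
From P2: P4=19, P3=20 → choose P4 (19).
From P4: P3=21 → choose P3 (21).
NN route Depot → P1 → P2 → P4 → P3 → Depot costs 87.
Optimal: Depot → P1 → P2 → P3 → P4 → Depot costs 78 (by enumerating all 12 distinct tours).
Excess = 87 − 78 = 9.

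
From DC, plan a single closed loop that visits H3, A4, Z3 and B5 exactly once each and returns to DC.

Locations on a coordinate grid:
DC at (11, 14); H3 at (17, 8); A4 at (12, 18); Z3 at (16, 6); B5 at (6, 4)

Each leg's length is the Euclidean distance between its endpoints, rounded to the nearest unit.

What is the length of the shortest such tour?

38 — the shortest possible round trip.

With 4 stops there are 4!/2 = 12 distinct round trips (a route and its reverse cost the same).
DC → H3 → A4 → Z3 → B5 → DC: 8+11+13+10+11 = 53
DC → H3 → A4 → B5 → Z3 → DC: 8+11+15+10+9 = 53
DC → H3 → Z3 → A4 → B5 → DC: 8+2+13+15+11 = 49
DC → H3 → Z3 → B5 → A4 → DC: 8+2+10+15+4 = 39
DC → H3 → B5 → A4 → Z3 → DC: 8+12+15+13+9 = 57
DC → H3 → B5 → Z3 → A4 → DC: 8+12+10+13+4 = 47
DC → A4 → H3 → Z3 → B5 → DC: 4+11+2+10+11 = 38
DC → A4 → H3 → B5 → Z3 → DC: 4+11+12+10+9 = 46
DC → A4 → Z3 → H3 → B5 → DC: 4+13+2+12+11 = 42
DC → A4 → B5 → H3 → Z3 → DC: 4+15+12+2+9 = 42
DC → Z3 → H3 → A4 → B5 → DC: 9+2+11+15+11 = 48
DC → Z3 → A4 → H3 → B5 → DC: 9+13+11+12+11 = 56
The minimum is 38.
One optimal route: DC → A4 → H3 → Z3 → B5 → DC (or its reverse).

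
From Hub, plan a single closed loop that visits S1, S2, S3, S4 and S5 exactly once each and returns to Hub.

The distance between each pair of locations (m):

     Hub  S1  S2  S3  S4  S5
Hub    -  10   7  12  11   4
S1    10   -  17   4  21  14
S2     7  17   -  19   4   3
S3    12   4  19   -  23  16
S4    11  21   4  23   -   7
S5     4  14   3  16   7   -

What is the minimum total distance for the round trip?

48 m — the shortest possible round trip.

There are 60 distinct closed tours to check (reversals are equivalent).
Hub - S1 - S2 - S3 - S4 - S5 - Hub: 10+17+19+23+7+4 = 80
Hub - S1 - S2 - S3 - S5 - S4 - Hub: 10+17+19+16+7+11 = 80
Hub - S1 - S2 - S4 - S3 - S5 - Hub: 10+17+4+23+16+4 = 74
Hub - S1 - S2 - S4 - S5 - S3 - Hub: 10+17+4+7+16+12 = 66
Hub - S1 - S2 - S5 - S3 - S4 - Hub: 10+17+3+16+23+11 = 80
Hub - S1 - S2 - S5 - S4 - S3 - Hub: 10+17+3+7+23+12 = 72
Hub - S1 - S3 - S2 - S4 - S5 - Hub: 10+4+19+4+7+4 = 48
Hub - S1 - S3 - S2 - S5 - S4 - Hub: 10+4+19+3+7+11 = 54
Hub - S1 - S3 - S4 - S2 - S5 - Hub: 10+4+23+4+3+4 = 48
Hub - S1 - S3 - S4 - S5 - S2 - Hub: 10+4+23+7+3+7 = 54
Hub - S1 - S3 - S5 - S2 - S4 - Hub: 10+4+16+3+4+11 = 48
Hub - S1 - S3 - S5 - S4 - S2 - Hub: 10+4+16+7+4+7 = 48
Hub - S1 - S4 - S2 - S3 - S5 - Hub: 10+21+4+19+16+4 = 74
Hub - S1 - S4 - S2 - S5 - S3 - Hub: 10+21+4+3+16+12 = 66
… (46 more)
The minimum is 48.
One optimal route: Hub → S1 → S3 → S2 → S4 → S5 → Hub (or its reverse).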